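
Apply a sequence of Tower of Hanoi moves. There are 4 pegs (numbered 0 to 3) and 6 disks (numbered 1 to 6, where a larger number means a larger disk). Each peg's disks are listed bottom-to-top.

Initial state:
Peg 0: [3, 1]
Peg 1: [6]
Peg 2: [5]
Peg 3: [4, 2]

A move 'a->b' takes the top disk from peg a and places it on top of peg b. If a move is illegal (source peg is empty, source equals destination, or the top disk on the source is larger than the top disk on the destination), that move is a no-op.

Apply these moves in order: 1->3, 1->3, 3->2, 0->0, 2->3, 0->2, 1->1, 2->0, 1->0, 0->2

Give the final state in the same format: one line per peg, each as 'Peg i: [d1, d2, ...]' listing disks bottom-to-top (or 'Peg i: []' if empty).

Answer: Peg 0: [3]
Peg 1: [6]
Peg 2: [5, 1]
Peg 3: [4, 2]

Derivation:
After move 1 (1->3):
Peg 0: [3, 1]
Peg 1: [6]
Peg 2: [5]
Peg 3: [4, 2]

After move 2 (1->3):
Peg 0: [3, 1]
Peg 1: [6]
Peg 2: [5]
Peg 3: [4, 2]

After move 3 (3->2):
Peg 0: [3, 1]
Peg 1: [6]
Peg 2: [5, 2]
Peg 3: [4]

After move 4 (0->0):
Peg 0: [3, 1]
Peg 1: [6]
Peg 2: [5, 2]
Peg 3: [4]

After move 5 (2->3):
Peg 0: [3, 1]
Peg 1: [6]
Peg 2: [5]
Peg 3: [4, 2]

After move 6 (0->2):
Peg 0: [3]
Peg 1: [6]
Peg 2: [5, 1]
Peg 3: [4, 2]

After move 7 (1->1):
Peg 0: [3]
Peg 1: [6]
Peg 2: [5, 1]
Peg 3: [4, 2]

After move 8 (2->0):
Peg 0: [3, 1]
Peg 1: [6]
Peg 2: [5]
Peg 3: [4, 2]

After move 9 (1->0):
Peg 0: [3, 1]
Peg 1: [6]
Peg 2: [5]
Peg 3: [4, 2]

After move 10 (0->2):
Peg 0: [3]
Peg 1: [6]
Peg 2: [5, 1]
Peg 3: [4, 2]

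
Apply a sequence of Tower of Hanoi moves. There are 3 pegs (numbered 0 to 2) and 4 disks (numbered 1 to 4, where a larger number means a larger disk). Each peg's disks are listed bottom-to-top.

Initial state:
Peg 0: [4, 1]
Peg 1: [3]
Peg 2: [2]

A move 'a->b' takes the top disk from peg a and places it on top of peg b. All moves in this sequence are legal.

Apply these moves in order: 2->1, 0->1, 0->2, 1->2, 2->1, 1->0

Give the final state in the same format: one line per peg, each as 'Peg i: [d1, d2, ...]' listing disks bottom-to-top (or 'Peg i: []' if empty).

Answer: Peg 0: [1]
Peg 1: [3, 2]
Peg 2: [4]

Derivation:
After move 1 (2->1):
Peg 0: [4, 1]
Peg 1: [3, 2]
Peg 2: []

After move 2 (0->1):
Peg 0: [4]
Peg 1: [3, 2, 1]
Peg 2: []

After move 3 (0->2):
Peg 0: []
Peg 1: [3, 2, 1]
Peg 2: [4]

After move 4 (1->2):
Peg 0: []
Peg 1: [3, 2]
Peg 2: [4, 1]

After move 5 (2->1):
Peg 0: []
Peg 1: [3, 2, 1]
Peg 2: [4]

After move 6 (1->0):
Peg 0: [1]
Peg 1: [3, 2]
Peg 2: [4]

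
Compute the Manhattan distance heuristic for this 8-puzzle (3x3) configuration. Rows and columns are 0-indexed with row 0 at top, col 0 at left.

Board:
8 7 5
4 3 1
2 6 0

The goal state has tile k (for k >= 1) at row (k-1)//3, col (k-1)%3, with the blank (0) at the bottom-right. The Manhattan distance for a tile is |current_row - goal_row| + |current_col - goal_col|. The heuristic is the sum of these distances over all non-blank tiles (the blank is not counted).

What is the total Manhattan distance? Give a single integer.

Answer: 18

Derivation:
Tile 8: at (0,0), goal (2,1), distance |0-2|+|0-1| = 3
Tile 7: at (0,1), goal (2,0), distance |0-2|+|1-0| = 3
Tile 5: at (0,2), goal (1,1), distance |0-1|+|2-1| = 2
Tile 4: at (1,0), goal (1,0), distance |1-1|+|0-0| = 0
Tile 3: at (1,1), goal (0,2), distance |1-0|+|1-2| = 2
Tile 1: at (1,2), goal (0,0), distance |1-0|+|2-0| = 3
Tile 2: at (2,0), goal (0,1), distance |2-0|+|0-1| = 3
Tile 6: at (2,1), goal (1,2), distance |2-1|+|1-2| = 2
Sum: 3 + 3 + 2 + 0 + 2 + 3 + 3 + 2 = 18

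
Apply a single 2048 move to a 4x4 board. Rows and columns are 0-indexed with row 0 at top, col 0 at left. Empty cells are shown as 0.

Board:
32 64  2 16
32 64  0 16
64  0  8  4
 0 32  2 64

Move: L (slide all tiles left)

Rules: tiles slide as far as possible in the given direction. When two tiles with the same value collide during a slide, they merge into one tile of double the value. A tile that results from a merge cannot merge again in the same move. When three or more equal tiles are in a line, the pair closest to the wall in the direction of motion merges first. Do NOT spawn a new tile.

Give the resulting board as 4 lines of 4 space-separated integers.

Slide left:
row 0: [32, 64, 2, 16] -> [32, 64, 2, 16]
row 1: [32, 64, 0, 16] -> [32, 64, 16, 0]
row 2: [64, 0, 8, 4] -> [64, 8, 4, 0]
row 3: [0, 32, 2, 64] -> [32, 2, 64, 0]

Answer: 32 64  2 16
32 64 16  0
64  8  4  0
32  2 64  0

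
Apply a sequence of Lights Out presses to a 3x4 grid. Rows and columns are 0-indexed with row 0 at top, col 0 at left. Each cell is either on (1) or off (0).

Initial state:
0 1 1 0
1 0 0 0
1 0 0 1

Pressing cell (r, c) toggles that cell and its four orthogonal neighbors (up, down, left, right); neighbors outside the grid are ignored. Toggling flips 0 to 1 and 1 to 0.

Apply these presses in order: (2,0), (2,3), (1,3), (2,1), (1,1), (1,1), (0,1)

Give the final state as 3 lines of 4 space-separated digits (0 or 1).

After press 1 at (2,0):
0 1 1 0
0 0 0 0
0 1 0 1

After press 2 at (2,3):
0 1 1 0
0 0 0 1
0 1 1 0

After press 3 at (1,3):
0 1 1 1
0 0 1 0
0 1 1 1

After press 4 at (2,1):
0 1 1 1
0 1 1 0
1 0 0 1

After press 5 at (1,1):
0 0 1 1
1 0 0 0
1 1 0 1

After press 6 at (1,1):
0 1 1 1
0 1 1 0
1 0 0 1

After press 7 at (0,1):
1 0 0 1
0 0 1 0
1 0 0 1

Answer: 1 0 0 1
0 0 1 0
1 0 0 1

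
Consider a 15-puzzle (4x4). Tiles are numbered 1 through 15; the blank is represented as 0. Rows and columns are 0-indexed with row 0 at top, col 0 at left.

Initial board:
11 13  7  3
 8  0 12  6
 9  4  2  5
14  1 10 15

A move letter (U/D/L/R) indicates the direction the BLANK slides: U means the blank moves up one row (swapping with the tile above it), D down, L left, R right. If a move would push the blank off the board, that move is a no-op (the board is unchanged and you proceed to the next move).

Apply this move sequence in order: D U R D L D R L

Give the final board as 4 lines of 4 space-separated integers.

Answer: 11 13  7  3
 8 12  2  6
 9  1  4  5
14  0 10 15

Derivation:
After move 1 (D):
11 13  7  3
 8  4 12  6
 9  0  2  5
14  1 10 15

After move 2 (U):
11 13  7  3
 8  0 12  6
 9  4  2  5
14  1 10 15

After move 3 (R):
11 13  7  3
 8 12  0  6
 9  4  2  5
14  1 10 15

After move 4 (D):
11 13  7  3
 8 12  2  6
 9  4  0  5
14  1 10 15

After move 5 (L):
11 13  7  3
 8 12  2  6
 9  0  4  5
14  1 10 15

After move 6 (D):
11 13  7  3
 8 12  2  6
 9  1  4  5
14  0 10 15

After move 7 (R):
11 13  7  3
 8 12  2  6
 9  1  4  5
14 10  0 15

After move 8 (L):
11 13  7  3
 8 12  2  6
 9  1  4  5
14  0 10 15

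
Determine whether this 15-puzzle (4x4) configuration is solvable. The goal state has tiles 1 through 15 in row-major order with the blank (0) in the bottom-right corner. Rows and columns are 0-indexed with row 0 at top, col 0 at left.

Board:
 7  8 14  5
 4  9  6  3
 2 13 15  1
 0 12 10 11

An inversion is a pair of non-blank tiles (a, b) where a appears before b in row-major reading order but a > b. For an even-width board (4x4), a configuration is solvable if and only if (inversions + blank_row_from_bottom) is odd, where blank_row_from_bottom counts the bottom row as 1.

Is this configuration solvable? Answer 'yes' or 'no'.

Answer: yes

Derivation:
Inversions: 50
Blank is in row 3 (0-indexed from top), which is row 1 counting from the bottom (bottom = 1).
50 + 1 = 51, which is odd, so the puzzle is solvable.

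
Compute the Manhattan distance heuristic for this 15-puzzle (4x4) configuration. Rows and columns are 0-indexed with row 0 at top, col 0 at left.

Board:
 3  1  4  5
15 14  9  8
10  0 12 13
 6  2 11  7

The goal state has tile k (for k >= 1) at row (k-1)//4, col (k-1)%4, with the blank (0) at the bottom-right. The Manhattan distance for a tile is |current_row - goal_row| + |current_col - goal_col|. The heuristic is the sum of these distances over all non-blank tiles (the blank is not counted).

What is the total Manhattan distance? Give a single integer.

Answer: 33

Derivation:
Tile 3: at (0,0), goal (0,2), distance |0-0|+|0-2| = 2
Tile 1: at (0,1), goal (0,0), distance |0-0|+|1-0| = 1
Tile 4: at (0,2), goal (0,3), distance |0-0|+|2-3| = 1
Tile 5: at (0,3), goal (1,0), distance |0-1|+|3-0| = 4
Tile 15: at (1,0), goal (3,2), distance |1-3|+|0-2| = 4
Tile 14: at (1,1), goal (3,1), distance |1-3|+|1-1| = 2
Tile 9: at (1,2), goal (2,0), distance |1-2|+|2-0| = 3
Tile 8: at (1,3), goal (1,3), distance |1-1|+|3-3| = 0
Tile 10: at (2,0), goal (2,1), distance |2-2|+|0-1| = 1
Tile 12: at (2,2), goal (2,3), distance |2-2|+|2-3| = 1
Tile 13: at (2,3), goal (3,0), distance |2-3|+|3-0| = 4
Tile 6: at (3,0), goal (1,1), distance |3-1|+|0-1| = 3
Tile 2: at (3,1), goal (0,1), distance |3-0|+|1-1| = 3
Tile 11: at (3,2), goal (2,2), distance |3-2|+|2-2| = 1
Tile 7: at (3,3), goal (1,2), distance |3-1|+|3-2| = 3
Sum: 2 + 1 + 1 + 4 + 4 + 2 + 3 + 0 + 1 + 1 + 4 + 3 + 3 + 1 + 3 = 33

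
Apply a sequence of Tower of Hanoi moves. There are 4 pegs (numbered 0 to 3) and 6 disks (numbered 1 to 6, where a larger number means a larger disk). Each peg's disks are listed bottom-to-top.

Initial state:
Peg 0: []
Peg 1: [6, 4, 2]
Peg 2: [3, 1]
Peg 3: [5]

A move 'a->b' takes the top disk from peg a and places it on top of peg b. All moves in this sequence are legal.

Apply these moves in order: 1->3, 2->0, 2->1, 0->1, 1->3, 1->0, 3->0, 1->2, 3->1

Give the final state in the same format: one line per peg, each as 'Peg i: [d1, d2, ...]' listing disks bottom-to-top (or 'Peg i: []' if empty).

Answer: Peg 0: [3, 1]
Peg 1: [6, 2]
Peg 2: [4]
Peg 3: [5]

Derivation:
After move 1 (1->3):
Peg 0: []
Peg 1: [6, 4]
Peg 2: [3, 1]
Peg 3: [5, 2]

After move 2 (2->0):
Peg 0: [1]
Peg 1: [6, 4]
Peg 2: [3]
Peg 3: [5, 2]

After move 3 (2->1):
Peg 0: [1]
Peg 1: [6, 4, 3]
Peg 2: []
Peg 3: [5, 2]

After move 4 (0->1):
Peg 0: []
Peg 1: [6, 4, 3, 1]
Peg 2: []
Peg 3: [5, 2]

After move 5 (1->3):
Peg 0: []
Peg 1: [6, 4, 3]
Peg 2: []
Peg 3: [5, 2, 1]

After move 6 (1->0):
Peg 0: [3]
Peg 1: [6, 4]
Peg 2: []
Peg 3: [5, 2, 1]

After move 7 (3->0):
Peg 0: [3, 1]
Peg 1: [6, 4]
Peg 2: []
Peg 3: [5, 2]

After move 8 (1->2):
Peg 0: [3, 1]
Peg 1: [6]
Peg 2: [4]
Peg 3: [5, 2]

After move 9 (3->1):
Peg 0: [3, 1]
Peg 1: [6, 2]
Peg 2: [4]
Peg 3: [5]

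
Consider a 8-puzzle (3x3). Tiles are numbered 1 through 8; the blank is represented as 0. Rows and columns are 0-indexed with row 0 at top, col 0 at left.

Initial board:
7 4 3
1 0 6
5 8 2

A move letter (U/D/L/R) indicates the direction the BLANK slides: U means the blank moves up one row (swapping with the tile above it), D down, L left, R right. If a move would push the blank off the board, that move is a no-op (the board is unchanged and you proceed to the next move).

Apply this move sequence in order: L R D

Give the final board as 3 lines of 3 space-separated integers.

After move 1 (L):
7 4 3
0 1 6
5 8 2

After move 2 (R):
7 4 3
1 0 6
5 8 2

After move 3 (D):
7 4 3
1 8 6
5 0 2

Answer: 7 4 3
1 8 6
5 0 2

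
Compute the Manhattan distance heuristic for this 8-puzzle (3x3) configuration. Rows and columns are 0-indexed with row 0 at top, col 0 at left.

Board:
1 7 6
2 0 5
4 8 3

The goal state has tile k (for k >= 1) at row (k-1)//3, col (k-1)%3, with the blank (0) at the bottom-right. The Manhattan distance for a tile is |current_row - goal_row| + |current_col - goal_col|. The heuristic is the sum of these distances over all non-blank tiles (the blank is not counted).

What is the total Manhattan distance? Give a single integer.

Tile 1: at (0,0), goal (0,0), distance |0-0|+|0-0| = 0
Tile 7: at (0,1), goal (2,0), distance |0-2|+|1-0| = 3
Tile 6: at (0,2), goal (1,2), distance |0-1|+|2-2| = 1
Tile 2: at (1,0), goal (0,1), distance |1-0|+|0-1| = 2
Tile 5: at (1,2), goal (1,1), distance |1-1|+|2-1| = 1
Tile 4: at (2,0), goal (1,0), distance |2-1|+|0-0| = 1
Tile 8: at (2,1), goal (2,1), distance |2-2|+|1-1| = 0
Tile 3: at (2,2), goal (0,2), distance |2-0|+|2-2| = 2
Sum: 0 + 3 + 1 + 2 + 1 + 1 + 0 + 2 = 10

Answer: 10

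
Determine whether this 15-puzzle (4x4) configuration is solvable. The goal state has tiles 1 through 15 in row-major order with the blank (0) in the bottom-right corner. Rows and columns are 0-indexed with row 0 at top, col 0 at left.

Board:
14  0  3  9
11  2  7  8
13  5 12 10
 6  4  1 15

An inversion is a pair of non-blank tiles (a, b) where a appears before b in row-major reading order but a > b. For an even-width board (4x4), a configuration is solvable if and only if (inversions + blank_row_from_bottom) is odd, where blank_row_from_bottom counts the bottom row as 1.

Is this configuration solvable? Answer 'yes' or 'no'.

Answer: yes

Derivation:
Inversions: 57
Blank is in row 0 (0-indexed from top), which is row 4 counting from the bottom (bottom = 1).
57 + 4 = 61, which is odd, so the puzzle is solvable.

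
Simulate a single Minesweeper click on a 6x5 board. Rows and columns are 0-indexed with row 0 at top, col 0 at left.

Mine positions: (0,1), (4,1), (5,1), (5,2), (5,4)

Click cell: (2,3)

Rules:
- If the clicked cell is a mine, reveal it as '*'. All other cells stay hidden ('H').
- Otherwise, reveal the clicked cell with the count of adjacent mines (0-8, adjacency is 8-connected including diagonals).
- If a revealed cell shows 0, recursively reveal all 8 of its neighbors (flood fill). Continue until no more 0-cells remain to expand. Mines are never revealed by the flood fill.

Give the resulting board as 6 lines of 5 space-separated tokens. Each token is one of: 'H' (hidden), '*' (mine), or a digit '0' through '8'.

H H 1 0 0
1 1 1 0 0
0 0 0 0 0
1 1 1 0 0
H H 3 2 1
H H H H H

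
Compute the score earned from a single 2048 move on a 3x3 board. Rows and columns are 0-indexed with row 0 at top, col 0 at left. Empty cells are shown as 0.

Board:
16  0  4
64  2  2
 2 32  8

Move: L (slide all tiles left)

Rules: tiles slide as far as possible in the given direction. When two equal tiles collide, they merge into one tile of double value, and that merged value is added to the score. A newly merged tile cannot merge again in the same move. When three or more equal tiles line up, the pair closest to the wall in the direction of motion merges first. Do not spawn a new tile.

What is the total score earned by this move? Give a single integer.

Slide left:
row 0: [16, 0, 4] -> [16, 4, 0]  score +0 (running 0)
row 1: [64, 2, 2] -> [64, 4, 0]  score +4 (running 4)
row 2: [2, 32, 8] -> [2, 32, 8]  score +0 (running 4)
Board after move:
16  4  0
64  4  0
 2 32  8

Answer: 4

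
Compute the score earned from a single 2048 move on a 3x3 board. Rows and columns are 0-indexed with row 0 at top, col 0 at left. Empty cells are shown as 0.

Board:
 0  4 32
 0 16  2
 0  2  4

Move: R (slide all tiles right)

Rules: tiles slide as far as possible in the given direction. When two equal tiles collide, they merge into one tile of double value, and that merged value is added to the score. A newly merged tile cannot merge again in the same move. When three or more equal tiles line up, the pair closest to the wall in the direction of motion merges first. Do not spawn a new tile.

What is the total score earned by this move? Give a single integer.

Slide right:
row 0: [0, 4, 32] -> [0, 4, 32]  score +0 (running 0)
row 1: [0, 16, 2] -> [0, 16, 2]  score +0 (running 0)
row 2: [0, 2, 4] -> [0, 2, 4]  score +0 (running 0)
Board after move:
 0  4 32
 0 16  2
 0  2  4

Answer: 0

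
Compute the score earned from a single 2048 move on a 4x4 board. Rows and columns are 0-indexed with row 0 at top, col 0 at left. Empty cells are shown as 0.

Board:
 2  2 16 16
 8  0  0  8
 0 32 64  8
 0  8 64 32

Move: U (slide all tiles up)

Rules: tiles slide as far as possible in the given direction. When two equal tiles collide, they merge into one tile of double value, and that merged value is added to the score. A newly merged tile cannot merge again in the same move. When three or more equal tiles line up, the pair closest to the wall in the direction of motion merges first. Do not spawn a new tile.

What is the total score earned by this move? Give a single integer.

Answer: 144

Derivation:
Slide up:
col 0: [2, 8, 0, 0] -> [2, 8, 0, 0]  score +0 (running 0)
col 1: [2, 0, 32, 8] -> [2, 32, 8, 0]  score +0 (running 0)
col 2: [16, 0, 64, 64] -> [16, 128, 0, 0]  score +128 (running 128)
col 3: [16, 8, 8, 32] -> [16, 16, 32, 0]  score +16 (running 144)
Board after move:
  2   2  16  16
  8  32 128  16
  0   8   0  32
  0   0   0   0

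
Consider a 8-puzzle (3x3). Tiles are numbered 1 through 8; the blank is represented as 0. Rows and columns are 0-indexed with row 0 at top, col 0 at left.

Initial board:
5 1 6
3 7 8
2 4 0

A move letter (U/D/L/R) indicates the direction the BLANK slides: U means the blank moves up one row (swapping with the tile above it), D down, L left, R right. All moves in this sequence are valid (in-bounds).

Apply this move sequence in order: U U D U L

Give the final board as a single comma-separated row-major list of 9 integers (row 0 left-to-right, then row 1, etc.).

Answer: 5, 0, 1, 3, 7, 6, 2, 4, 8

Derivation:
After move 1 (U):
5 1 6
3 7 0
2 4 8

After move 2 (U):
5 1 0
3 7 6
2 4 8

After move 3 (D):
5 1 6
3 7 0
2 4 8

After move 4 (U):
5 1 0
3 7 6
2 4 8

After move 5 (L):
5 0 1
3 7 6
2 4 8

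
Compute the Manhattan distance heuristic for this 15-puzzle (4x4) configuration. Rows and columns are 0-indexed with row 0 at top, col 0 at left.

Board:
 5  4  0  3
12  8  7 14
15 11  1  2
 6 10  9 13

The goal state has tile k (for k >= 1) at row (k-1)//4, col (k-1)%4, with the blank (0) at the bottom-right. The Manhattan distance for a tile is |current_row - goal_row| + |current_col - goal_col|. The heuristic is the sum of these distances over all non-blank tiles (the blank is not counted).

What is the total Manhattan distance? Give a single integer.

Tile 5: (0,0)->(1,0) = 1
Tile 4: (0,1)->(0,3) = 2
Tile 3: (0,3)->(0,2) = 1
Tile 12: (1,0)->(2,3) = 4
Tile 8: (1,1)->(1,3) = 2
Tile 7: (1,2)->(1,2) = 0
Tile 14: (1,3)->(3,1) = 4
Tile 15: (2,0)->(3,2) = 3
Tile 11: (2,1)->(2,2) = 1
Tile 1: (2,2)->(0,0) = 4
Tile 2: (2,3)->(0,1) = 4
Tile 6: (3,0)->(1,1) = 3
Tile 10: (3,1)->(2,1) = 1
Tile 9: (3,2)->(2,0) = 3
Tile 13: (3,3)->(3,0) = 3
Sum: 1 + 2 + 1 + 4 + 2 + 0 + 4 + 3 + 1 + 4 + 4 + 3 + 1 + 3 + 3 = 36

Answer: 36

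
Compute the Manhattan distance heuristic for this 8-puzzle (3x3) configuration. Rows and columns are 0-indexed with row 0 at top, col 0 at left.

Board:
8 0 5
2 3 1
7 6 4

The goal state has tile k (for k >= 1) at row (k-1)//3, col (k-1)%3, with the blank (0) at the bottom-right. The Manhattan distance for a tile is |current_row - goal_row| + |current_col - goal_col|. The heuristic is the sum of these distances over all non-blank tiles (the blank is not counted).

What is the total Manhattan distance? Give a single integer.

Tile 8: (0,0)->(2,1) = 3
Tile 5: (0,2)->(1,1) = 2
Tile 2: (1,0)->(0,1) = 2
Tile 3: (1,1)->(0,2) = 2
Tile 1: (1,2)->(0,0) = 3
Tile 7: (2,0)->(2,0) = 0
Tile 6: (2,1)->(1,2) = 2
Tile 4: (2,2)->(1,0) = 3
Sum: 3 + 2 + 2 + 2 + 3 + 0 + 2 + 3 = 17

Answer: 17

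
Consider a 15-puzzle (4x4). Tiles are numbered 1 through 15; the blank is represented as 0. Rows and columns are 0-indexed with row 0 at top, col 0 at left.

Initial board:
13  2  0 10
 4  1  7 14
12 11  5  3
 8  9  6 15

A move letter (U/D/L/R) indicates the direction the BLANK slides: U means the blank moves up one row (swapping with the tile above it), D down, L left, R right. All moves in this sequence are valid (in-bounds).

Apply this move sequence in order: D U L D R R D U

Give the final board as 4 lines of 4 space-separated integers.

After move 1 (D):
13  2  7 10
 4  1  0 14
12 11  5  3
 8  9  6 15

After move 2 (U):
13  2  0 10
 4  1  7 14
12 11  5  3
 8  9  6 15

After move 3 (L):
13  0  2 10
 4  1  7 14
12 11  5  3
 8  9  6 15

After move 4 (D):
13  1  2 10
 4  0  7 14
12 11  5  3
 8  9  6 15

After move 5 (R):
13  1  2 10
 4  7  0 14
12 11  5  3
 8  9  6 15

After move 6 (R):
13  1  2 10
 4  7 14  0
12 11  5  3
 8  9  6 15

After move 7 (D):
13  1  2 10
 4  7 14  3
12 11  5  0
 8  9  6 15

After move 8 (U):
13  1  2 10
 4  7 14  0
12 11  5  3
 8  9  6 15

Answer: 13  1  2 10
 4  7 14  0
12 11  5  3
 8  9  6 15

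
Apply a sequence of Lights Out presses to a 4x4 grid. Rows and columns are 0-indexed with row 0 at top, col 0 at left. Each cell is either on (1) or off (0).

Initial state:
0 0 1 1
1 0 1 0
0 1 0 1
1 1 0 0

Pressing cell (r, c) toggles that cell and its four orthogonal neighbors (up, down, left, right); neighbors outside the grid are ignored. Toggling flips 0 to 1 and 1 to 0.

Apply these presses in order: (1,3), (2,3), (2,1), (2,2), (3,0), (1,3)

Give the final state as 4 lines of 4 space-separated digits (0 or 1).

After press 1 at (1,3):
0 0 1 0
1 0 0 1
0 1 0 0
1 1 0 0

After press 2 at (2,3):
0 0 1 0
1 0 0 0
0 1 1 1
1 1 0 1

After press 3 at (2,1):
0 0 1 0
1 1 0 0
1 0 0 1
1 0 0 1

After press 4 at (2,2):
0 0 1 0
1 1 1 0
1 1 1 0
1 0 1 1

After press 5 at (3,0):
0 0 1 0
1 1 1 0
0 1 1 0
0 1 1 1

After press 6 at (1,3):
0 0 1 1
1 1 0 1
0 1 1 1
0 1 1 1

Answer: 0 0 1 1
1 1 0 1
0 1 1 1
0 1 1 1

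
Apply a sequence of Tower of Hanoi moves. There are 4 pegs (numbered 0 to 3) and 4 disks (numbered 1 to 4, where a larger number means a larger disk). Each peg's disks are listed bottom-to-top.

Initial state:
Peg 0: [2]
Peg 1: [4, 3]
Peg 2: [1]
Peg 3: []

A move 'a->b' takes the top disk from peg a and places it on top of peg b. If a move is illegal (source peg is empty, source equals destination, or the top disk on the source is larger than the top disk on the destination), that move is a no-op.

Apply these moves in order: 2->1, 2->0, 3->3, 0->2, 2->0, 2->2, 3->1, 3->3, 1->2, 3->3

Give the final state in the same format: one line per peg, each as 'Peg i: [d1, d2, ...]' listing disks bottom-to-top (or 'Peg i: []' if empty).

Answer: Peg 0: [2]
Peg 1: [4, 3]
Peg 2: [1]
Peg 3: []

Derivation:
After move 1 (2->1):
Peg 0: [2]
Peg 1: [4, 3, 1]
Peg 2: []
Peg 3: []

After move 2 (2->0):
Peg 0: [2]
Peg 1: [4, 3, 1]
Peg 2: []
Peg 3: []

After move 3 (3->3):
Peg 0: [2]
Peg 1: [4, 3, 1]
Peg 2: []
Peg 3: []

After move 4 (0->2):
Peg 0: []
Peg 1: [4, 3, 1]
Peg 2: [2]
Peg 3: []

After move 5 (2->0):
Peg 0: [2]
Peg 1: [4, 3, 1]
Peg 2: []
Peg 3: []

After move 6 (2->2):
Peg 0: [2]
Peg 1: [4, 3, 1]
Peg 2: []
Peg 3: []

After move 7 (3->1):
Peg 0: [2]
Peg 1: [4, 3, 1]
Peg 2: []
Peg 3: []

After move 8 (3->3):
Peg 0: [2]
Peg 1: [4, 3, 1]
Peg 2: []
Peg 3: []

After move 9 (1->2):
Peg 0: [2]
Peg 1: [4, 3]
Peg 2: [1]
Peg 3: []

After move 10 (3->3):
Peg 0: [2]
Peg 1: [4, 3]
Peg 2: [1]
Peg 3: []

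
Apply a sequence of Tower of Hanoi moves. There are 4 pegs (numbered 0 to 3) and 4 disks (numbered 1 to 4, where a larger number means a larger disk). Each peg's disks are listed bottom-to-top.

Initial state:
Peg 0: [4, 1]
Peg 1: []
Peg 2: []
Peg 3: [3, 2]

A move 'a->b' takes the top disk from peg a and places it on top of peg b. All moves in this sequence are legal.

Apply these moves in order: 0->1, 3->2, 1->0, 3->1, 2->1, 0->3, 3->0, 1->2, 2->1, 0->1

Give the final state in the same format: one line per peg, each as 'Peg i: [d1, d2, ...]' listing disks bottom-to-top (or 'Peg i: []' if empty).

Answer: Peg 0: [4]
Peg 1: [3, 2, 1]
Peg 2: []
Peg 3: []

Derivation:
After move 1 (0->1):
Peg 0: [4]
Peg 1: [1]
Peg 2: []
Peg 3: [3, 2]

After move 2 (3->2):
Peg 0: [4]
Peg 1: [1]
Peg 2: [2]
Peg 3: [3]

After move 3 (1->0):
Peg 0: [4, 1]
Peg 1: []
Peg 2: [2]
Peg 3: [3]

After move 4 (3->1):
Peg 0: [4, 1]
Peg 1: [3]
Peg 2: [2]
Peg 3: []

After move 5 (2->1):
Peg 0: [4, 1]
Peg 1: [3, 2]
Peg 2: []
Peg 3: []

After move 6 (0->3):
Peg 0: [4]
Peg 1: [3, 2]
Peg 2: []
Peg 3: [1]

After move 7 (3->0):
Peg 0: [4, 1]
Peg 1: [3, 2]
Peg 2: []
Peg 3: []

After move 8 (1->2):
Peg 0: [4, 1]
Peg 1: [3]
Peg 2: [2]
Peg 3: []

After move 9 (2->1):
Peg 0: [4, 1]
Peg 1: [3, 2]
Peg 2: []
Peg 3: []

After move 10 (0->1):
Peg 0: [4]
Peg 1: [3, 2, 1]
Peg 2: []
Peg 3: []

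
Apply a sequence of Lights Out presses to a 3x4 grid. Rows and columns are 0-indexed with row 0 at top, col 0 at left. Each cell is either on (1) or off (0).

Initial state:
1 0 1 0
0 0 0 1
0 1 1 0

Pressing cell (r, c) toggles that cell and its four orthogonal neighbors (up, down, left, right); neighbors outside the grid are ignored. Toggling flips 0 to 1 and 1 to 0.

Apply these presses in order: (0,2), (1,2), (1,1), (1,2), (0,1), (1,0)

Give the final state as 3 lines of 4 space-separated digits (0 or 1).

Answer: 1 1 1 1
0 1 0 1
1 0 1 0

Derivation:
After press 1 at (0,2):
1 1 0 1
0 0 1 1
0 1 1 0

After press 2 at (1,2):
1 1 1 1
0 1 0 0
0 1 0 0

After press 3 at (1,1):
1 0 1 1
1 0 1 0
0 0 0 0

After press 4 at (1,2):
1 0 0 1
1 1 0 1
0 0 1 0

After press 5 at (0,1):
0 1 1 1
1 0 0 1
0 0 1 0

After press 6 at (1,0):
1 1 1 1
0 1 0 1
1 0 1 0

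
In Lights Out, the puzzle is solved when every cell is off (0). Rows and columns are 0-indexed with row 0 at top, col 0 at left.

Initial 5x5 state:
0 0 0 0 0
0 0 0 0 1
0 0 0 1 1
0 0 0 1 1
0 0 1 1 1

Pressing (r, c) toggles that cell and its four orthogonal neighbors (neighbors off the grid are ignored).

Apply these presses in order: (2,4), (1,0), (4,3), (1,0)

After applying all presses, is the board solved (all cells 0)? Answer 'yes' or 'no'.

Answer: yes

Derivation:
After press 1 at (2,4):
0 0 0 0 0
0 0 0 0 0
0 0 0 0 0
0 0 0 1 0
0 0 1 1 1

After press 2 at (1,0):
1 0 0 0 0
1 1 0 0 0
1 0 0 0 0
0 0 0 1 0
0 0 1 1 1

After press 3 at (4,3):
1 0 0 0 0
1 1 0 0 0
1 0 0 0 0
0 0 0 0 0
0 0 0 0 0

After press 4 at (1,0):
0 0 0 0 0
0 0 0 0 0
0 0 0 0 0
0 0 0 0 0
0 0 0 0 0

Lights still on: 0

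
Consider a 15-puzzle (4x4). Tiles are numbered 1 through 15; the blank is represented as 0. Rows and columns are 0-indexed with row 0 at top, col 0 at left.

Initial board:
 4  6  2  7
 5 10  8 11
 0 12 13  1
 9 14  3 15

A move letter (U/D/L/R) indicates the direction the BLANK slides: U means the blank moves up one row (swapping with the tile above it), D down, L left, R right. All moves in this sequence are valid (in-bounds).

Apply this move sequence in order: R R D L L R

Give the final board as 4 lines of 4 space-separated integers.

Answer:  4  6  2  7
 5 10  8 11
12 13  3  1
 9  0 14 15

Derivation:
After move 1 (R):
 4  6  2  7
 5 10  8 11
12  0 13  1
 9 14  3 15

After move 2 (R):
 4  6  2  7
 5 10  8 11
12 13  0  1
 9 14  3 15

After move 3 (D):
 4  6  2  7
 5 10  8 11
12 13  3  1
 9 14  0 15

After move 4 (L):
 4  6  2  7
 5 10  8 11
12 13  3  1
 9  0 14 15

After move 5 (L):
 4  6  2  7
 5 10  8 11
12 13  3  1
 0  9 14 15

After move 6 (R):
 4  6  2  7
 5 10  8 11
12 13  3  1
 9  0 14 15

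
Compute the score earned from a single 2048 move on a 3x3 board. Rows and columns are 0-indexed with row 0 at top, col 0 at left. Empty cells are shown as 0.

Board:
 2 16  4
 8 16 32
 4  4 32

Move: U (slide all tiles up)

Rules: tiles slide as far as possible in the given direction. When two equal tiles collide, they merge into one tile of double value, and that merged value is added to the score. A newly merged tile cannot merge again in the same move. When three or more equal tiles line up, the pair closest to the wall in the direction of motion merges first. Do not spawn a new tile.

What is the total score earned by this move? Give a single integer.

Slide up:
col 0: [2, 8, 4] -> [2, 8, 4]  score +0 (running 0)
col 1: [16, 16, 4] -> [32, 4, 0]  score +32 (running 32)
col 2: [4, 32, 32] -> [4, 64, 0]  score +64 (running 96)
Board after move:
 2 32  4
 8  4 64
 4  0  0

Answer: 96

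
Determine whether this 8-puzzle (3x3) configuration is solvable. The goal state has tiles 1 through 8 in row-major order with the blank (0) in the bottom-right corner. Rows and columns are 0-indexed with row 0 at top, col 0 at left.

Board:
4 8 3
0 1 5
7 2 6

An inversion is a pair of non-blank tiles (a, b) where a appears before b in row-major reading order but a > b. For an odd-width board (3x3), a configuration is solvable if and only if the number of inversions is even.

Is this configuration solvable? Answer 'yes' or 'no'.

Inversions (pairs i<j in row-major order where tile[i] > tile[j] > 0): 14
14 is even, so the puzzle is solvable.

Answer: yes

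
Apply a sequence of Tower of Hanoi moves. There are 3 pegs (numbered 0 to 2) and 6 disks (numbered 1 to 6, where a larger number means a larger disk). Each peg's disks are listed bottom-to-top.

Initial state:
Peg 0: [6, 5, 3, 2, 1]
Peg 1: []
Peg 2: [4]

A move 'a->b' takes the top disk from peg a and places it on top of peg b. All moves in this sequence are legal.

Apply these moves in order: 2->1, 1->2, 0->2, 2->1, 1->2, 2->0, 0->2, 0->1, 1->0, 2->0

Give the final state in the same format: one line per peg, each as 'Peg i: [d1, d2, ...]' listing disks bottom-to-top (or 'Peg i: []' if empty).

After move 1 (2->1):
Peg 0: [6, 5, 3, 2, 1]
Peg 1: [4]
Peg 2: []

After move 2 (1->2):
Peg 0: [6, 5, 3, 2, 1]
Peg 1: []
Peg 2: [4]

After move 3 (0->2):
Peg 0: [6, 5, 3, 2]
Peg 1: []
Peg 2: [4, 1]

After move 4 (2->1):
Peg 0: [6, 5, 3, 2]
Peg 1: [1]
Peg 2: [4]

After move 5 (1->2):
Peg 0: [6, 5, 3, 2]
Peg 1: []
Peg 2: [4, 1]

After move 6 (2->0):
Peg 0: [6, 5, 3, 2, 1]
Peg 1: []
Peg 2: [4]

After move 7 (0->2):
Peg 0: [6, 5, 3, 2]
Peg 1: []
Peg 2: [4, 1]

After move 8 (0->1):
Peg 0: [6, 5, 3]
Peg 1: [2]
Peg 2: [4, 1]

After move 9 (1->0):
Peg 0: [6, 5, 3, 2]
Peg 1: []
Peg 2: [4, 1]

After move 10 (2->0):
Peg 0: [6, 5, 3, 2, 1]
Peg 1: []
Peg 2: [4]

Answer: Peg 0: [6, 5, 3, 2, 1]
Peg 1: []
Peg 2: [4]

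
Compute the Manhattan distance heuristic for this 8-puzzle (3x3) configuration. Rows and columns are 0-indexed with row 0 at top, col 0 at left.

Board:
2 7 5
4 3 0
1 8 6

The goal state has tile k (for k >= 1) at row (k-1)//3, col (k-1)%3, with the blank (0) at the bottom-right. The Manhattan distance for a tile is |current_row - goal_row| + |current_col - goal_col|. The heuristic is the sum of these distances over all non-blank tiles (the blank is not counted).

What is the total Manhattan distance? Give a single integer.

Tile 2: (0,0)->(0,1) = 1
Tile 7: (0,1)->(2,0) = 3
Tile 5: (0,2)->(1,1) = 2
Tile 4: (1,0)->(1,0) = 0
Tile 3: (1,1)->(0,2) = 2
Tile 1: (2,0)->(0,0) = 2
Tile 8: (2,1)->(2,1) = 0
Tile 6: (2,2)->(1,2) = 1
Sum: 1 + 3 + 2 + 0 + 2 + 2 + 0 + 1 = 11

Answer: 11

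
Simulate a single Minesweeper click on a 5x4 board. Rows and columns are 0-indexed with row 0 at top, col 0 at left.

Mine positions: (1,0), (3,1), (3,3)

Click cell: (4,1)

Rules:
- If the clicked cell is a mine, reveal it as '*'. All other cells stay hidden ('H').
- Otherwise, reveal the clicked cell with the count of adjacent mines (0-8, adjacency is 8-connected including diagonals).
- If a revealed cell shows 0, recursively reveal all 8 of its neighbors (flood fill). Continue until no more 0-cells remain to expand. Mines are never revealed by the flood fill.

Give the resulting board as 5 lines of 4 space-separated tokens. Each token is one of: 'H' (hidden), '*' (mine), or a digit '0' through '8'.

H H H H
H H H H
H H H H
H H H H
H 1 H H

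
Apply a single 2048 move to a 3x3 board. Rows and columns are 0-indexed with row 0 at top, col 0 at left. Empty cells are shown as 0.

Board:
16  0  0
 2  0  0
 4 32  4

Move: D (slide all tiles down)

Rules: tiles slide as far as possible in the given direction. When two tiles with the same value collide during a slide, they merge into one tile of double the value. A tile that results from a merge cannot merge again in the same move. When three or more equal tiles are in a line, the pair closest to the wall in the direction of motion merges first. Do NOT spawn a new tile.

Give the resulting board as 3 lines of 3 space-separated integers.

Slide down:
col 0: [16, 2, 4] -> [16, 2, 4]
col 1: [0, 0, 32] -> [0, 0, 32]
col 2: [0, 0, 4] -> [0, 0, 4]

Answer: 16  0  0
 2  0  0
 4 32  4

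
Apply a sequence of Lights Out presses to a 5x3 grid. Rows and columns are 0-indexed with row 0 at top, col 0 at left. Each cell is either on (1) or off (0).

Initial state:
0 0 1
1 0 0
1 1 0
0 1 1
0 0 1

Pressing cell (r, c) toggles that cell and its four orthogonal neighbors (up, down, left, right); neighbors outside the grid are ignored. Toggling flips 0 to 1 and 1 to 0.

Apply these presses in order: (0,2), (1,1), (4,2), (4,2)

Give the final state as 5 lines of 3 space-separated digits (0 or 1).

After press 1 at (0,2):
0 1 0
1 0 1
1 1 0
0 1 1
0 0 1

After press 2 at (1,1):
0 0 0
0 1 0
1 0 0
0 1 1
0 0 1

After press 3 at (4,2):
0 0 0
0 1 0
1 0 0
0 1 0
0 1 0

After press 4 at (4,2):
0 0 0
0 1 0
1 0 0
0 1 1
0 0 1

Answer: 0 0 0
0 1 0
1 0 0
0 1 1
0 0 1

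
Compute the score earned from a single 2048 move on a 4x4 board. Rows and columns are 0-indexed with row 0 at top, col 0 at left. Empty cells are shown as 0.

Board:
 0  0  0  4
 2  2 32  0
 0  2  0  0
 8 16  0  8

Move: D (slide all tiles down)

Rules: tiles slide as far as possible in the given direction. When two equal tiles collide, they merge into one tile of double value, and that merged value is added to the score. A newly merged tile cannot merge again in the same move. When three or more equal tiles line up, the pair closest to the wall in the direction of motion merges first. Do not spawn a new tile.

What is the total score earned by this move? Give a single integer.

Answer: 4

Derivation:
Slide down:
col 0: [0, 2, 0, 8] -> [0, 0, 2, 8]  score +0 (running 0)
col 1: [0, 2, 2, 16] -> [0, 0, 4, 16]  score +4 (running 4)
col 2: [0, 32, 0, 0] -> [0, 0, 0, 32]  score +0 (running 4)
col 3: [4, 0, 0, 8] -> [0, 0, 4, 8]  score +0 (running 4)
Board after move:
 0  0  0  0
 0  0  0  0
 2  4  0  4
 8 16 32  8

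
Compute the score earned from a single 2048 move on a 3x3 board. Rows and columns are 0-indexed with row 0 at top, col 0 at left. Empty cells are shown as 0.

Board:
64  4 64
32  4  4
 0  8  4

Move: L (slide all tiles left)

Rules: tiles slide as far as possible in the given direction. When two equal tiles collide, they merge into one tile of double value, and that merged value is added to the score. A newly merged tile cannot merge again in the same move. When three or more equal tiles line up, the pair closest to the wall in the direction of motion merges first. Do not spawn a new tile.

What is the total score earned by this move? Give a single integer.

Answer: 8

Derivation:
Slide left:
row 0: [64, 4, 64] -> [64, 4, 64]  score +0 (running 0)
row 1: [32, 4, 4] -> [32, 8, 0]  score +8 (running 8)
row 2: [0, 8, 4] -> [8, 4, 0]  score +0 (running 8)
Board after move:
64  4 64
32  8  0
 8  4  0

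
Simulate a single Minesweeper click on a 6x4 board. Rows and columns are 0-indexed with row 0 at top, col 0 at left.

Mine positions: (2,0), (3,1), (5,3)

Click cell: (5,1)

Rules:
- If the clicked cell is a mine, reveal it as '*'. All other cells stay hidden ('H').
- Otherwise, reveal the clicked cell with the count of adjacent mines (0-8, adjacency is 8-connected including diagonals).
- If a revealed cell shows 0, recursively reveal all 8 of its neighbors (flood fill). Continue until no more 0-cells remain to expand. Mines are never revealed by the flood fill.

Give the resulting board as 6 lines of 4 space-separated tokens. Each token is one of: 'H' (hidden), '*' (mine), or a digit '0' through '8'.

H H H H
H H H H
H H H H
H H H H
1 1 2 H
0 0 1 H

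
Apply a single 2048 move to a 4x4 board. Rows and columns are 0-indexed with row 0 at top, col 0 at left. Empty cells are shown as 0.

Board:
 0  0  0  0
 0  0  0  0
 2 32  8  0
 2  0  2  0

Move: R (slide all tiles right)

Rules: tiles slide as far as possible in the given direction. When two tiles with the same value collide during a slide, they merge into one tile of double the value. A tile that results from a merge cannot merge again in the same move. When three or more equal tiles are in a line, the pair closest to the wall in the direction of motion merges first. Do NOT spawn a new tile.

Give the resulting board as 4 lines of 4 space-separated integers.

Answer:  0  0  0  0
 0  0  0  0
 0  2 32  8
 0  0  0  4

Derivation:
Slide right:
row 0: [0, 0, 0, 0] -> [0, 0, 0, 0]
row 1: [0, 0, 0, 0] -> [0, 0, 0, 0]
row 2: [2, 32, 8, 0] -> [0, 2, 32, 8]
row 3: [2, 0, 2, 0] -> [0, 0, 0, 4]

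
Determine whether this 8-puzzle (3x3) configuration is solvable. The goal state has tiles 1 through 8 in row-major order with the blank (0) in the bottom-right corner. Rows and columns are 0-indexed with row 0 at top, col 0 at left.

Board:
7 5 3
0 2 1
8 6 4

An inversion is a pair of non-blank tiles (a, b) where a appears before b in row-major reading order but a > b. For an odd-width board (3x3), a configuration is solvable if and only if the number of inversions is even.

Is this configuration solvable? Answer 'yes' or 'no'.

Inversions (pairs i<j in row-major order where tile[i] > tile[j] > 0): 16
16 is even, so the puzzle is solvable.

Answer: yes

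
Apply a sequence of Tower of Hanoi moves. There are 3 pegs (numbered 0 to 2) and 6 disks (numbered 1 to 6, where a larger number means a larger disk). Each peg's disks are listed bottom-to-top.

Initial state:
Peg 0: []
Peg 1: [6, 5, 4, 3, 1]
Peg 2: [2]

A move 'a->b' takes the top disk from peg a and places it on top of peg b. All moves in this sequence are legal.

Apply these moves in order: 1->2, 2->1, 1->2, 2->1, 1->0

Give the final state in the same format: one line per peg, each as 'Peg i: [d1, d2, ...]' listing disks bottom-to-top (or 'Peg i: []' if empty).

After move 1 (1->2):
Peg 0: []
Peg 1: [6, 5, 4, 3]
Peg 2: [2, 1]

After move 2 (2->1):
Peg 0: []
Peg 1: [6, 5, 4, 3, 1]
Peg 2: [2]

After move 3 (1->2):
Peg 0: []
Peg 1: [6, 5, 4, 3]
Peg 2: [2, 1]

After move 4 (2->1):
Peg 0: []
Peg 1: [6, 5, 4, 3, 1]
Peg 2: [2]

After move 5 (1->0):
Peg 0: [1]
Peg 1: [6, 5, 4, 3]
Peg 2: [2]

Answer: Peg 0: [1]
Peg 1: [6, 5, 4, 3]
Peg 2: [2]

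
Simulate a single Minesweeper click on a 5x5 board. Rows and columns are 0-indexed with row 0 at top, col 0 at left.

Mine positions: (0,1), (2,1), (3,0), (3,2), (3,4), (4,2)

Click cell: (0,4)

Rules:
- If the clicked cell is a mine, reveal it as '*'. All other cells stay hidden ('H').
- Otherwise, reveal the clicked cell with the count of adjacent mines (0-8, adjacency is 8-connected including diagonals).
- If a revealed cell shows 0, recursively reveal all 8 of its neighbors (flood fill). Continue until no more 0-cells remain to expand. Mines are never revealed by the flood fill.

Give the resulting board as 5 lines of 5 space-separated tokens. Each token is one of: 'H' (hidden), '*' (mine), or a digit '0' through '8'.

H H 1 0 0
H H 2 0 0
H H 2 2 1
H H H H H
H H H H H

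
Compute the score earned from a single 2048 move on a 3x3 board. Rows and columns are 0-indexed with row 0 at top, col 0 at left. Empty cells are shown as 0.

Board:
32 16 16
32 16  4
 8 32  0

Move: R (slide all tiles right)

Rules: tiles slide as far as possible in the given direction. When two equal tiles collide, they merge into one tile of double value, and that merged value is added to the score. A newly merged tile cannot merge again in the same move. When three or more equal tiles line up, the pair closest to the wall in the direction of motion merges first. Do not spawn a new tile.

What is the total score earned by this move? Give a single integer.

Slide right:
row 0: [32, 16, 16] -> [0, 32, 32]  score +32 (running 32)
row 1: [32, 16, 4] -> [32, 16, 4]  score +0 (running 32)
row 2: [8, 32, 0] -> [0, 8, 32]  score +0 (running 32)
Board after move:
 0 32 32
32 16  4
 0  8 32

Answer: 32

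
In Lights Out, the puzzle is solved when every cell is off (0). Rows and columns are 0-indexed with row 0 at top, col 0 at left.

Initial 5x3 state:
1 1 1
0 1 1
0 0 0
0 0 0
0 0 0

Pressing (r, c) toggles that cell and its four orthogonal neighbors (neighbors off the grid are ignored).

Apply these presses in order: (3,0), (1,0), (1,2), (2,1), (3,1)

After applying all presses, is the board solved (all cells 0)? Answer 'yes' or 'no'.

Answer: no

Derivation:
After press 1 at (3,0):
1 1 1
0 1 1
1 0 0
1 1 0
1 0 0

After press 2 at (1,0):
0 1 1
1 0 1
0 0 0
1 1 0
1 0 0

After press 3 at (1,2):
0 1 0
1 1 0
0 0 1
1 1 0
1 0 0

After press 4 at (2,1):
0 1 0
1 0 0
1 1 0
1 0 0
1 0 0

After press 5 at (3,1):
0 1 0
1 0 0
1 0 0
0 1 1
1 1 0

Lights still on: 7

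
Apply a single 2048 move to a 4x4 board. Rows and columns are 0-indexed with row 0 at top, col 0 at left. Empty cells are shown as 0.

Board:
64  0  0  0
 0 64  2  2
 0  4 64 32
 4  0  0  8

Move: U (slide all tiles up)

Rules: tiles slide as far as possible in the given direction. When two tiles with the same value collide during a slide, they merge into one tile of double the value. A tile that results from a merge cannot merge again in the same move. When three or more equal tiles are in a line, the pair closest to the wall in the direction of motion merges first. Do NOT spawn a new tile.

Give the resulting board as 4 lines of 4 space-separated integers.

Slide up:
col 0: [64, 0, 0, 4] -> [64, 4, 0, 0]
col 1: [0, 64, 4, 0] -> [64, 4, 0, 0]
col 2: [0, 2, 64, 0] -> [2, 64, 0, 0]
col 3: [0, 2, 32, 8] -> [2, 32, 8, 0]

Answer: 64 64  2  2
 4  4 64 32
 0  0  0  8
 0  0  0  0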